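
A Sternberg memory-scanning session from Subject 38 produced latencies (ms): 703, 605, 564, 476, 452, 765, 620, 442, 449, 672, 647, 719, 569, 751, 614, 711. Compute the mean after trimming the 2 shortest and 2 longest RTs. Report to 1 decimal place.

612.7 ms

Sorted: 442, 449, 452, 476, 564, 569, 605, 614, 620, 647, 672, 703, 711, 719, 751, 765
Drop lowest 2 (442, 449) and highest 2 (751, 765)
Remaining (n=12): Σ = 7352, mean = 7352/12 = 612.667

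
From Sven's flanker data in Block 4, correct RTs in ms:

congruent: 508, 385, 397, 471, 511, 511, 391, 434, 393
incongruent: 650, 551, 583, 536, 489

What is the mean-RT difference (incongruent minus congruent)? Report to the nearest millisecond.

117 ms

M(congruent) = 4001/9 = 444.556
M(incongruent) = 2809/5 = 561.800
Difference = 561.800 − 444.556 = 117.244 ms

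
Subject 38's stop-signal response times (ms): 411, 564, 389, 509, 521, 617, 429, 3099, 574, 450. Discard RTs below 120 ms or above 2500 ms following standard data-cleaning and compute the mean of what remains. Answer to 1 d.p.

Excluded: 3099
Retained (n=9): Σ = 4464
Mean = 4464/9 = 496.0000

496.0 ms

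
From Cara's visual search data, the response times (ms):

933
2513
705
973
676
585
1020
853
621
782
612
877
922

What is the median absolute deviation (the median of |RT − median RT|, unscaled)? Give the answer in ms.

148 ms

Sorted: 585, 612, 621, 676, 705, 782, 853, 877, 922, 933, 973, 1020, 2513 → median = 853
|x − 853|: 80, 1660, 148, 120, 177, 268, 167, 0, 232, 71, 241, 24, 69
Sorted deviations: 0, 24, 69, 71, 80, 120, 148, 167, 177, 232, 241, 268, 1660 → MAD = 148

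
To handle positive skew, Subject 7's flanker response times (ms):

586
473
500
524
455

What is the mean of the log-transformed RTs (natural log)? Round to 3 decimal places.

ln(RT): 6.3733, 6.1591, 6.2146, 6.2615, 6.1203
Σ ln(RT) = 31.1288
Mean = 31.1288/5 = 6.22576

6.226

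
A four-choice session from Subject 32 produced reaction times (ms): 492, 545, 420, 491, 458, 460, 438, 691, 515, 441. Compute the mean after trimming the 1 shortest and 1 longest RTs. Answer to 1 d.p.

Sorted: 420, 438, 441, 458, 460, 491, 492, 515, 545, 691
Drop lowest 1 (420) and highest 1 (691)
Remaining (n=8): Σ = 3840, mean = 3840/8 = 480.000

480.0 ms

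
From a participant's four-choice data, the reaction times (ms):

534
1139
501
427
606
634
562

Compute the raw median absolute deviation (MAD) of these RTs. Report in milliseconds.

61 ms

Sorted: 427, 501, 534, 562, 606, 634, 1139 → median = 562
|x − 562|: 28, 577, 61, 135, 44, 72, 0
Sorted deviations: 0, 28, 44, 61, 72, 135, 577 → MAD = 61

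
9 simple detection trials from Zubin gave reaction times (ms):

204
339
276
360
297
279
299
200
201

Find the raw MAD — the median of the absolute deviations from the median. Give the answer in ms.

Sorted: 200, 201, 204, 276, 279, 297, 299, 339, 360 → median = 279
|x − 279|: 75, 60, 3, 81, 18, 0, 20, 79, 78
Sorted deviations: 0, 3, 18, 20, 60, 75, 78, 79, 81 → MAD = 60

60 ms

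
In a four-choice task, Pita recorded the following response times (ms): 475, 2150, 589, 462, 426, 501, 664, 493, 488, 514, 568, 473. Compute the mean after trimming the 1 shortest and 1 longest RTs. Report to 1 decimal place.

522.7 ms

Sorted: 426, 462, 473, 475, 488, 493, 501, 514, 568, 589, 664, 2150
Drop lowest 1 (426) and highest 1 (2150)
Remaining (n=10): Σ = 5227, mean = 5227/10 = 522.700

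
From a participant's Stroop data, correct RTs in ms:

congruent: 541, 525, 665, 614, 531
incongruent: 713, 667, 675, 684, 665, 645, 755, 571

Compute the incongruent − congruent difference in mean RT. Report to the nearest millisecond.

97 ms

M(congruent) = 2876/5 = 575.200
M(incongruent) = 5375/8 = 671.875
Difference = 671.875 − 575.200 = 96.675 ms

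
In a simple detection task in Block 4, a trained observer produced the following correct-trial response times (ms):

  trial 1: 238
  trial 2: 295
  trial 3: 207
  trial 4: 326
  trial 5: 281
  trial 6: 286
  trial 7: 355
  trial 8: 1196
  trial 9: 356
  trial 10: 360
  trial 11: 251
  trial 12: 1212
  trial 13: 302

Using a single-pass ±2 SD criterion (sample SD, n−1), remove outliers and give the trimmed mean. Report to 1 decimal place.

296.1 ms

n = 13, ΣRT = 5665, M = 435.769
Σ(x−M)² = 1420844.31; s = √(1420844.31/12) = 344.098
Cutoffs: 435.769 ± 2·344.098 → [-252.4, 1124.0]
Outside: 1196, 1212 → excluded.
Retained (n=11): Σ = 3257, mean = 3257/11 = 296.091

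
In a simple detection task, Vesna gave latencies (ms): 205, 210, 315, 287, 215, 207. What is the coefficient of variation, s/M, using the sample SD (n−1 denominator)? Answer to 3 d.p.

0.201

n = 6, Σ = 1439, M = 239.8333
Σ(x−M)² = 11672.833; s = √(11672.833/5) = 48.3174
CV = 48.3174 / 239.8333 = 0.20146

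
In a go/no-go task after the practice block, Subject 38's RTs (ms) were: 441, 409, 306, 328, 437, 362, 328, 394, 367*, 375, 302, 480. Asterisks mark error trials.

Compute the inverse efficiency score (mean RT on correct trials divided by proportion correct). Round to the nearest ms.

413 ms

Correct trials (n=11): 441, 409, 306, 328, 437, 362, 328, 394, 375, 302, 480
Mean correct RT = 4162/11 = 378.3636 ms
Proportion correct = 11/12
IES = 378.3636 / (11/12) = 412.760 ms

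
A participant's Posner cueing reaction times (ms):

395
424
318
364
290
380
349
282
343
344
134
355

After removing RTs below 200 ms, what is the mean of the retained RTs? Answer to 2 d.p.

349.45 ms

Excluded: 134
Retained (n=11): Σ = 3844
Mean = 3844/11 = 349.4545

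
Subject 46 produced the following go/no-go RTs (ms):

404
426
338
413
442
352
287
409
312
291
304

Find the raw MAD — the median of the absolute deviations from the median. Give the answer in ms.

Sorted: 287, 291, 304, 312, 338, 352, 404, 409, 413, 426, 442 → median = 352
|x − 352|: 52, 74, 14, 61, 90, 0, 65, 57, 40, 61, 48
Sorted deviations: 0, 14, 40, 48, 52, 57, 61, 61, 65, 74, 90 → MAD = 57

57 ms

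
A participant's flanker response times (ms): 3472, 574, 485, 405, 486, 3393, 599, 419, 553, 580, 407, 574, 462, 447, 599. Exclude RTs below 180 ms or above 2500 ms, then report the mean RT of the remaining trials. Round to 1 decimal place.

506.9 ms

Excluded: 3393, 3472
Retained (n=13): Σ = 6590
Mean = 6590/13 = 506.9231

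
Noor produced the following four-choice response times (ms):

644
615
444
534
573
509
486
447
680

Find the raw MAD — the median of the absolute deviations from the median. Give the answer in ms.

Sorted: 444, 447, 486, 509, 534, 573, 615, 644, 680 → median = 534
|x − 534|: 110, 81, 90, 0, 39, 25, 48, 87, 146
Sorted deviations: 0, 25, 39, 48, 81, 87, 90, 110, 146 → MAD = 81

81 ms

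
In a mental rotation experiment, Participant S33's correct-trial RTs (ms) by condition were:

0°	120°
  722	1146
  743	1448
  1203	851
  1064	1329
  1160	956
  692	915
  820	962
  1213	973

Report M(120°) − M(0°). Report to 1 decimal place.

120.4 ms

M(0°) = 7617/8 = 952.125
M(120°) = 8580/8 = 1072.500
Difference = 1072.500 − 952.125 = 120.375 ms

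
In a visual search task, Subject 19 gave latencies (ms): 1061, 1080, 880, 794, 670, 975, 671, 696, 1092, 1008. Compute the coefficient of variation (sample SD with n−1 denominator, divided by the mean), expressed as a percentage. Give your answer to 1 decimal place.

19.4%

n = 10, Σ = 8927, M = 892.7000
Σ(x−M)² = 270534.100; s = √(270534.100/9) = 173.3763
CV = 173.3763 / 892.7000 = 0.19422 = 19.422%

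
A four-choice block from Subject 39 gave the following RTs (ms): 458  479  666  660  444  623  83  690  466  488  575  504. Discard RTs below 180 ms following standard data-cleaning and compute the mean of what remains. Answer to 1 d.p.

Excluded: 83
Retained (n=11): Σ = 6053
Mean = 6053/11 = 550.2727

550.3 ms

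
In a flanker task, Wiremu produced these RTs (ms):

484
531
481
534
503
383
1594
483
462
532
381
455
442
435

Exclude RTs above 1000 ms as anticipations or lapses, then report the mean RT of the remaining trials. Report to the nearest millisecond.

Excluded: 1594
Retained (n=13): Σ = 6106
Mean = 6106/13 = 469.6923

470 ms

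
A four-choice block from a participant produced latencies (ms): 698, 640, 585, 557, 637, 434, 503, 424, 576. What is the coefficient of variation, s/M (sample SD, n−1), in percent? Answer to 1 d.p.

16.6%

n = 9, Σ = 5054, M = 561.5556
Σ(x−M)² = 69862.222; s = √(69862.222/8) = 93.4493
CV = 93.4493 / 561.5556 = 0.16641 = 16.641%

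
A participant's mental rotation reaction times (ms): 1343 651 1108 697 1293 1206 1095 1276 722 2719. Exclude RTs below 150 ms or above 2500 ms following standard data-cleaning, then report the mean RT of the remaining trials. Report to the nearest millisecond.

1043 ms

Excluded: 2719
Retained (n=9): Σ = 9391
Mean = 9391/9 = 1043.4444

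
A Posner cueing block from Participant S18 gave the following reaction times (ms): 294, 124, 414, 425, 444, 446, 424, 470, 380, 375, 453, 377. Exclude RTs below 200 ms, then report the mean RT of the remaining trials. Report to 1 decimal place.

Excluded: 124
Retained (n=11): Σ = 4502
Mean = 4502/11 = 409.2727

409.3 ms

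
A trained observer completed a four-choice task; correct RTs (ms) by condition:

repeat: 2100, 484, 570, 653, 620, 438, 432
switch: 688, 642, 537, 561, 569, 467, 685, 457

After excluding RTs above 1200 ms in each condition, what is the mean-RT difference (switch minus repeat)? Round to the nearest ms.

repeat: exclude 2100
M(repeat) = 3197/6 = 532.833
M(switch) = 4606/8 = 575.750
Difference = 575.750 − 532.833 = 42.917 ms

43 ms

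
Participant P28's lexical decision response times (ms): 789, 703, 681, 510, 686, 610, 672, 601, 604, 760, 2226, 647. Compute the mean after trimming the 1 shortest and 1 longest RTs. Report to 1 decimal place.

Sorted: 510, 601, 604, 610, 647, 672, 681, 686, 703, 760, 789, 2226
Drop lowest 1 (510) and highest 1 (2226)
Remaining (n=10): Σ = 6753, mean = 6753/10 = 675.300

675.3 ms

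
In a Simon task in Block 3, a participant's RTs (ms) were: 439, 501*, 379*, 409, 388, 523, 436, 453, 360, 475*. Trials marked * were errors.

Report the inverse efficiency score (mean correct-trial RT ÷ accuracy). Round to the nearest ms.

614 ms

Correct trials (n=7): 439, 409, 388, 523, 436, 453, 360
Mean correct RT = 3008/7 = 429.7143 ms
Proportion correct = 7/10
IES = 429.7143 / (7/10) = 613.878 ms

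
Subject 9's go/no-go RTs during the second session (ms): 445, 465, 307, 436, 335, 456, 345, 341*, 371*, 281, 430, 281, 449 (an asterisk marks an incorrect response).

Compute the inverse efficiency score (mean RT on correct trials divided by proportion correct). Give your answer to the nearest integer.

Correct trials (n=11): 445, 465, 307, 436, 335, 456, 345, 281, 430, 281, 449
Mean correct RT = 4230/11 = 384.5455 ms
Proportion correct = 11/13
IES = 384.5455 / (11/13) = 454.463 ms

454 ms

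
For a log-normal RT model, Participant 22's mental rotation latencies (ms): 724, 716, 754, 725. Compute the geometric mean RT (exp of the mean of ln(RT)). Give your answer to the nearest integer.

730 ms

ln(RT): 6.5848, 6.5737, 6.6254, 6.5862
Mean ln(RT) = 26.3700/4 = 6.59251
Geometric mean = exp(6.59251) = 729.61 ms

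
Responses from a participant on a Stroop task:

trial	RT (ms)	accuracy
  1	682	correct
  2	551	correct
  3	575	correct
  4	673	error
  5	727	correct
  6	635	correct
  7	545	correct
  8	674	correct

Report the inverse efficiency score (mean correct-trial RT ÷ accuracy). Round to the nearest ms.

Correct trials (n=7): 682, 551, 575, 727, 635, 545, 674
Mean correct RT = 4389/7 = 627.0000 ms
Proportion correct = 7/8
IES = 627.0000 / (7/8) = 716.571 ms

717 ms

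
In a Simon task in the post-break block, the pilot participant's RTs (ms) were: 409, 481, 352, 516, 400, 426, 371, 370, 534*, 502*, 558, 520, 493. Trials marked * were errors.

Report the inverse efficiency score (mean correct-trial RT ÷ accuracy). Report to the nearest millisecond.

Correct trials (n=11): 409, 481, 352, 516, 400, 426, 371, 370, 558, 520, 493
Mean correct RT = 4896/11 = 445.0909 ms
Proportion correct = 11/13
IES = 445.0909 / (11/13) = 526.017 ms

526 ms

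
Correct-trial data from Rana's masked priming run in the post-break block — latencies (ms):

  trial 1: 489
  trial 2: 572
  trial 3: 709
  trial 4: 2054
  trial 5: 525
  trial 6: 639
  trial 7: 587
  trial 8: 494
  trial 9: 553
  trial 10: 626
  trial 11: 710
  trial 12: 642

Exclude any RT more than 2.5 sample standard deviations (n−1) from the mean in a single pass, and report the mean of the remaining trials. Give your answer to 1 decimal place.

595.1 ms

n = 12, ΣRT = 8600, M = 716.667
Σ(x−M)² = 2011068.67; s = √(2011068.67/11) = 427.580
Cutoffs: 716.667 ± 2.5·427.580 → [-352.3, 1785.6]
Outside: 2054 → excluded.
Retained (n=11): Σ = 6546, mean = 6546/11 = 595.091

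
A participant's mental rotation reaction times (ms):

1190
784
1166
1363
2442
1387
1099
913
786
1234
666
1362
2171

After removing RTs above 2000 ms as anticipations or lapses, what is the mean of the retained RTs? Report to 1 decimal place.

Excluded: 2171, 2442
Retained (n=11): Σ = 11950
Mean = 11950/11 = 1086.3636

1086.4 ms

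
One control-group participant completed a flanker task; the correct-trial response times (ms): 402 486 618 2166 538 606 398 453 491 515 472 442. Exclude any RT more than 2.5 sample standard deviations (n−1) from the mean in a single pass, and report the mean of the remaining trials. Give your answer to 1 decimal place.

492.8 ms

n = 12, ΣRT = 7587, M = 632.250
Σ(x−M)² = 2619146.25; s = √(2619146.25/11) = 487.959
Cutoffs: 632.250 ± 2.5·487.959 → [-587.6, 1852.1]
Outside: 2166 → excluded.
Retained (n=11): Σ = 5421, mean = 5421/11 = 492.818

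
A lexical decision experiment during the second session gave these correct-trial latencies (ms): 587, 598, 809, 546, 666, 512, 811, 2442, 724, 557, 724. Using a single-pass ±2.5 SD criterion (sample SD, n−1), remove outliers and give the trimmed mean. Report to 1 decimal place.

653.4 ms

n = 11, ΣRT = 8976, M = 816.000
Σ(x−M)² = 3015740.00; s = √(3015740.00/10) = 549.158
Cutoffs: 816.000 ± 2.5·549.158 → [-556.9, 2188.9]
Outside: 2442 → excluded.
Retained (n=10): Σ = 6534, mean = 6534/10 = 653.400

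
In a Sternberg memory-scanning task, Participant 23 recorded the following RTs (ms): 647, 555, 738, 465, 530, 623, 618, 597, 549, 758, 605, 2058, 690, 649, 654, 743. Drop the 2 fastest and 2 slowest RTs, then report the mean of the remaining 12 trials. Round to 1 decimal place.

639.0 ms

Sorted: 465, 530, 549, 555, 597, 605, 618, 623, 647, 649, 654, 690, 738, 743, 758, 2058
Drop lowest 2 (465, 530) and highest 2 (758, 2058)
Remaining (n=12): Σ = 7668, mean = 7668/12 = 639.000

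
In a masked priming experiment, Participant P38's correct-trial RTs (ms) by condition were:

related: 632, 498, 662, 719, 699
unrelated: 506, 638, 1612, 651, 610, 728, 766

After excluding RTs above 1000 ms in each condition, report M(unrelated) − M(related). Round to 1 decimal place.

unrelated: exclude 1612
M(related) = 3210/5 = 642.000
M(unrelated) = 3899/6 = 649.833
Difference = 649.833 − 642.000 = 7.833 ms

7.8 ms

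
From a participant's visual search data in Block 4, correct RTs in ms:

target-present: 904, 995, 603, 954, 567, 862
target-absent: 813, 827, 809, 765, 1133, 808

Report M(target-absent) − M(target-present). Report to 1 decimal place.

M(target-present) = 4885/6 = 814.167
M(target-absent) = 5155/6 = 859.167
Difference = 859.167 − 814.167 = 45.000 ms

45.0 ms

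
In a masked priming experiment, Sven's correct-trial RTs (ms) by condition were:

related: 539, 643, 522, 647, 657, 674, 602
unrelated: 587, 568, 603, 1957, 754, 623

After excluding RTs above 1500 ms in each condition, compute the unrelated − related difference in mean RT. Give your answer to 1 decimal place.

15.0 ms

unrelated: exclude 1957
M(related) = 4284/7 = 612.000
M(unrelated) = 3135/5 = 627.000
Difference = 627.000 − 612.000 = 15.000 ms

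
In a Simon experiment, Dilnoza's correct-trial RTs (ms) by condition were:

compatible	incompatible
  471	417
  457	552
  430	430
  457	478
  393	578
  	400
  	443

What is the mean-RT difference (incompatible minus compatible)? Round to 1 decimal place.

M(compatible) = 2208/5 = 441.600
M(incompatible) = 3298/7 = 471.143
Difference = 471.143 − 441.600 = 29.543 ms

29.5 ms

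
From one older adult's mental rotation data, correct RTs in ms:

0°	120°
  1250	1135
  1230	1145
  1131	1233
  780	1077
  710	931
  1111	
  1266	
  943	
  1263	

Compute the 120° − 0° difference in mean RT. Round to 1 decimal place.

28.2 ms

M(0°) = 9684/9 = 1076.000
M(120°) = 5521/5 = 1104.200
Difference = 1104.200 − 1076.000 = 28.200 ms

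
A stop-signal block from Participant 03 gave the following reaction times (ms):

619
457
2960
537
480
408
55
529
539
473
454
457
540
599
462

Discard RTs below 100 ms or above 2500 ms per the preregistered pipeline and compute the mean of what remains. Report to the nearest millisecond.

Excluded: 55, 2960
Retained (n=13): Σ = 6554
Mean = 6554/13 = 504.1538

504 ms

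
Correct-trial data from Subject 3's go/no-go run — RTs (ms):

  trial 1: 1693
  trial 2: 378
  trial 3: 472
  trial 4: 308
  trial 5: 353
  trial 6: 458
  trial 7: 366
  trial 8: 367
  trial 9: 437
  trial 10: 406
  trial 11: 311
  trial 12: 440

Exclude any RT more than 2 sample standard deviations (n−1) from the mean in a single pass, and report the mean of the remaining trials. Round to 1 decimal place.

390.5 ms

n = 12, ΣRT = 5989, M = 499.083
Σ(x−M)² = 1586914.92; s = √(1586914.92/11) = 379.822
Cutoffs: 499.083 ± 2·379.822 → [-260.6, 1258.7]
Outside: 1693 → excluded.
Retained (n=11): Σ = 4296, mean = 4296/11 = 390.545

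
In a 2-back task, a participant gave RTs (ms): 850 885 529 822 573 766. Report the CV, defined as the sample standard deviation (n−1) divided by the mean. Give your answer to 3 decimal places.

n = 6, Σ = 4425, M = 737.5000
Σ(x−M)² = 112897.500; s = √(112897.500/5) = 150.2648
CV = 150.2648 / 737.5000 = 0.20375

0.204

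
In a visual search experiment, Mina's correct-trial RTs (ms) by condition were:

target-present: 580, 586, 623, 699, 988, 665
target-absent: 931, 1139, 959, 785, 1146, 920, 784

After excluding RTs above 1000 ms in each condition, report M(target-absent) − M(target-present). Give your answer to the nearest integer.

186 ms

target-absent: exclude 1139, 1146
M(target-present) = 4141/6 = 690.167
M(target-absent) = 4379/5 = 875.800
Difference = 875.800 − 690.167 = 185.633 ms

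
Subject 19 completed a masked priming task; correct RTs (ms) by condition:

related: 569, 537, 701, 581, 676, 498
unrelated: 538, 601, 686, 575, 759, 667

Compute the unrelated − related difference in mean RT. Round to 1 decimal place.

44.0 ms

M(related) = 3562/6 = 593.667
M(unrelated) = 3826/6 = 637.667
Difference = 637.667 − 593.667 = 44.000 ms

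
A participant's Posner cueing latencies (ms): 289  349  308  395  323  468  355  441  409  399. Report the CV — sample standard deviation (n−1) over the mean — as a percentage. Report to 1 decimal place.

15.7%

n = 10, Σ = 3736, M = 373.6000
Σ(x−M)² = 30782.400; s = √(30782.400/9) = 58.4830
CV = 58.4830 / 373.6000 = 0.15654 = 15.654%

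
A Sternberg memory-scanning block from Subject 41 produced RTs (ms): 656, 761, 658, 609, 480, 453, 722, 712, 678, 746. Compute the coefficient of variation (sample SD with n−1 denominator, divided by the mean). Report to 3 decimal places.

0.163

n = 10, Σ = 6475, M = 647.5000
Σ(x−M)² = 100776.500; s = √(100776.500/9) = 105.8177
CV = 105.8177 / 647.5000 = 0.16343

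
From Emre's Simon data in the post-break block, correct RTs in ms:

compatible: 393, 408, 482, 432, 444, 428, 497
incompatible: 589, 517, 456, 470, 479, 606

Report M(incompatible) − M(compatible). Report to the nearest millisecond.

79 ms

M(compatible) = 3084/7 = 440.571
M(incompatible) = 3117/6 = 519.500
Difference = 519.500 − 440.571 = 78.929 ms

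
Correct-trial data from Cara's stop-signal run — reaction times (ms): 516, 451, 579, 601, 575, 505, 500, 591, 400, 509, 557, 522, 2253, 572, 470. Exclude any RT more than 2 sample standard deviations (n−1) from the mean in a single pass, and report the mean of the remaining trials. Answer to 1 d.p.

524.9 ms

n = 15, ΣRT = 9601, M = 640.067
Σ(x−M)² = 2831656.93; s = √(2831656.93/14) = 449.735
Cutoffs: 640.067 ± 2·449.735 → [-259.4, 1539.5]
Outside: 2253 → excluded.
Retained (n=14): Σ = 7348, mean = 7348/14 = 524.857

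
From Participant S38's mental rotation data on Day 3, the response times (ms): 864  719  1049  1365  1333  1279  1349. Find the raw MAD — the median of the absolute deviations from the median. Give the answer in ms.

Sorted: 719, 864, 1049, 1279, 1333, 1349, 1365 → median = 1279
|x − 1279|: 415, 560, 230, 86, 54, 0, 70
Sorted deviations: 0, 54, 70, 86, 230, 415, 560 → MAD = 86

86 ms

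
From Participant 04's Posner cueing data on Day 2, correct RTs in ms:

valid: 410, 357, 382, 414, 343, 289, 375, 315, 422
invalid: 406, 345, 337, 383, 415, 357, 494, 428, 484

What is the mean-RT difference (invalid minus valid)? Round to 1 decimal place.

38.0 ms

M(valid) = 3307/9 = 367.444
M(invalid) = 3649/9 = 405.444
Difference = 405.444 − 367.444 = 38.000 ms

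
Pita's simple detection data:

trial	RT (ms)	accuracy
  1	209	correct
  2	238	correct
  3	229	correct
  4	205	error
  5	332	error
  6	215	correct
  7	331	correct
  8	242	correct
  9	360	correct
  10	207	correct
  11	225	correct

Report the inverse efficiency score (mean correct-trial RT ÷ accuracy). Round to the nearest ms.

Correct trials (n=9): 209, 238, 229, 215, 331, 242, 360, 207, 225
Mean correct RT = 2256/9 = 250.6667 ms
Proportion correct = 9/11
IES = 250.6667 / (9/11) = 306.370 ms

306 ms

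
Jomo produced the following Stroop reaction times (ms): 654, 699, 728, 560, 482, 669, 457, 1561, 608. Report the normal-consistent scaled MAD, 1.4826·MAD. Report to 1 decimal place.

109.7 ms

Sorted: 457, 482, 560, 608, 654, 669, 699, 728, 1561 → median = 654
|x − 654| sorted: 0, 15, 45, 46, 74, 94, 172, 197, 907 → MAD = 74
Robust SD ≈ 1.4826 × 74 = 109.712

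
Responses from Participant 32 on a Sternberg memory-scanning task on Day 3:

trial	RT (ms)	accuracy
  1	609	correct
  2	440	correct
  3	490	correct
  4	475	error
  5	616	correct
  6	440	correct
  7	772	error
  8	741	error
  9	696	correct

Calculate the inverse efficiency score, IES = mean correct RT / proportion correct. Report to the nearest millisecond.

823 ms

Correct trials (n=6): 609, 440, 490, 616, 440, 696
Mean correct RT = 3291/6 = 548.5000 ms
Proportion correct = 6/9
IES = 548.5000 / (6/9) = 822.750 ms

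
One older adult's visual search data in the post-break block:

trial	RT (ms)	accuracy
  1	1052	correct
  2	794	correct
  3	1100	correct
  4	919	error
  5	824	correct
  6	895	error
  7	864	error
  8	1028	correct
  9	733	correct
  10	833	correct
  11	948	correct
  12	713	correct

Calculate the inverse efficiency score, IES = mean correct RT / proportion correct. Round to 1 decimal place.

Correct trials (n=9): 1052, 794, 1100, 824, 1028, 733, 833, 948, 713
Mean correct RT = 8025/9 = 891.6667 ms
Proportion correct = 9/12
IES = 891.6667 / (9/12) = 1188.889 ms

1188.9 ms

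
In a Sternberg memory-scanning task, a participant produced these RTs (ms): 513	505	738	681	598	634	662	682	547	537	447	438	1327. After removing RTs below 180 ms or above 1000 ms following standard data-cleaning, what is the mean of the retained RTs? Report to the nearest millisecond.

Excluded: 1327
Retained (n=12): Σ = 6982
Mean = 6982/12 = 581.8333

582 ms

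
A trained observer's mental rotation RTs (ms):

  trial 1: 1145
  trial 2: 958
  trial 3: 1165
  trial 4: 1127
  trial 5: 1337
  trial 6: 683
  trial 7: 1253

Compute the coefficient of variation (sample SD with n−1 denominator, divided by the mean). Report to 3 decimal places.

0.197

n = 7, Σ = 7668, M = 1095.4286
Σ(x−M)² = 280463.714; s = √(280463.714/6) = 216.2035
CV = 216.2035 / 1095.4286 = 0.19737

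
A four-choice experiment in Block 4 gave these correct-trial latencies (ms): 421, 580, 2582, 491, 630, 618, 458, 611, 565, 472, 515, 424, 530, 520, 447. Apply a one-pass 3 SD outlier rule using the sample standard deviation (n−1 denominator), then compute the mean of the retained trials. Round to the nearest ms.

520 ms

n = 15, ΣRT = 9864, M = 657.600
Σ(x−M)² = 4034907.60; s = √(4034907.60/14) = 536.850
Cutoffs: 657.600 ± 3·536.850 → [-952.9, 2268.1]
Outside: 2582 → excluded.
Retained (n=14): Σ = 7282, mean = 7282/14 = 520.143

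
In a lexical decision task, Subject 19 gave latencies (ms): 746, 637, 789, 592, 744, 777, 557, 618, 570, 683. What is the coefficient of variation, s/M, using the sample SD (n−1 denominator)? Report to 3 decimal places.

n = 10, Σ = 6713, M = 671.3000
Σ(x−M)² = 69660.100; s = √(69660.100/9) = 87.9773
CV = 87.9773 / 671.3000 = 0.13106

0.131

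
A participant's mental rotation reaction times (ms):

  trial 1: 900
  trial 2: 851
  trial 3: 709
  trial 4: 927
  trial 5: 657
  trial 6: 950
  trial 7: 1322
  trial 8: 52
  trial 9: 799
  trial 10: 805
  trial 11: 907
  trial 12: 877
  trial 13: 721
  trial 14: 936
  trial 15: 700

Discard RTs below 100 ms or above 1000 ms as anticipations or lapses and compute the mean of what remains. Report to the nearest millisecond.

Excluded: 52, 1322
Retained (n=13): Σ = 10739
Mean = 10739/13 = 826.0769

826 ms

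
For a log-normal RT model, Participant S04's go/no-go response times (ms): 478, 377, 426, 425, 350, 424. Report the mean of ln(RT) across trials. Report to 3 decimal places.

ln(RT): 6.1696, 5.9322, 6.0544, 6.0521, 5.8579, 6.0497
Σ ln(RT) = 36.1161
Mean = 36.1161/6 = 6.01934

6.019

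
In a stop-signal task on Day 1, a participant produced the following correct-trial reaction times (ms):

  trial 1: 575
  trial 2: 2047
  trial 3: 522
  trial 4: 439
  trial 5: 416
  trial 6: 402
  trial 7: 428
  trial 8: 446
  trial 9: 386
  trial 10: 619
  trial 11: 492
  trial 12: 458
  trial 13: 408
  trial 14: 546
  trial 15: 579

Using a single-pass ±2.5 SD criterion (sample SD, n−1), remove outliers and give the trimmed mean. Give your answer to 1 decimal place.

479.7 ms

n = 15, ΣRT = 8763, M = 584.200
Σ(x−M)² = 2367260.40; s = √(2367260.40/14) = 411.206
Cutoffs: 584.200 ± 2.5·411.206 → [-443.8, 1612.2]
Outside: 2047 → excluded.
Retained (n=14): Σ = 6716, mean = 6716/14 = 479.714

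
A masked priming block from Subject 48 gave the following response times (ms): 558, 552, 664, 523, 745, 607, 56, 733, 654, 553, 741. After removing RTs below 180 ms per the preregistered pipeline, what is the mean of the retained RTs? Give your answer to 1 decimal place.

Excluded: 56
Retained (n=10): Σ = 6330
Mean = 6330/10 = 633.0000

633.0 ms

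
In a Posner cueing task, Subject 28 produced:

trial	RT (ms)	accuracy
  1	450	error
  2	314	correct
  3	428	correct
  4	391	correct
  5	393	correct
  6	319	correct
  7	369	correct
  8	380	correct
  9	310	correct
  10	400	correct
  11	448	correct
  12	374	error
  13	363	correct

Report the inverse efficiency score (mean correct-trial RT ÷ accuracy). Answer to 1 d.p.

442.1 ms

Correct trials (n=11): 314, 428, 391, 393, 319, 369, 380, 310, 400, 448, 363
Mean correct RT = 4115/11 = 374.0909 ms
Proportion correct = 11/13
IES = 374.0909 / (11/13) = 442.107 ms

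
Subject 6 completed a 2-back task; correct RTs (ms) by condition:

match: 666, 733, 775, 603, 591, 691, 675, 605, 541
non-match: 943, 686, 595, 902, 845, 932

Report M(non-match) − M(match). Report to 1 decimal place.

163.8 ms

M(match) = 5880/9 = 653.333
M(non-match) = 4903/6 = 817.167
Difference = 817.167 − 653.333 = 163.833 ms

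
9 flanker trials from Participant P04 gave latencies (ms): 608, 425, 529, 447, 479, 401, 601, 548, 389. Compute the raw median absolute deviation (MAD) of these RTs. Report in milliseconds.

Sorted: 389, 401, 425, 447, 479, 529, 548, 601, 608 → median = 479
|x − 479|: 129, 54, 50, 32, 0, 78, 122, 69, 90
Sorted deviations: 0, 32, 50, 54, 69, 78, 90, 122, 129 → MAD = 69

69 ms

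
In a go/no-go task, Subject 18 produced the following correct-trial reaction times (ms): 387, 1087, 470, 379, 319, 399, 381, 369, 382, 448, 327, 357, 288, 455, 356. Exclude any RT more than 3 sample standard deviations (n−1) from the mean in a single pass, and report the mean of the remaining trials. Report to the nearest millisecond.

380 ms

n = 15, ΣRT = 6404, M = 426.933
Σ(x−M)² = 501792.93; s = √(501792.93/14) = 189.321
Cutoffs: 426.933 ± 3·189.321 → [-141.0, 994.9]
Outside: 1087 → excluded.
Retained (n=14): Σ = 5317, mean = 5317/14 = 379.786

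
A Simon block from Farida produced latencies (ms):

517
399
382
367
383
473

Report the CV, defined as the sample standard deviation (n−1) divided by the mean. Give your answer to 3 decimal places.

0.144

n = 6, Σ = 2521, M = 420.1667
Σ(x−M)² = 18280.833; s = √(18280.833/5) = 60.4662
CV = 60.4662 / 420.1667 = 0.14391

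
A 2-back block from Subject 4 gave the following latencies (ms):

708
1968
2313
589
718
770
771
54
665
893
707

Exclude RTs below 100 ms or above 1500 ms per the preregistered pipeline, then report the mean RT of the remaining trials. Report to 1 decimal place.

727.6 ms

Excluded: 54, 1968, 2313
Retained (n=8): Σ = 5821
Mean = 5821/8 = 727.6250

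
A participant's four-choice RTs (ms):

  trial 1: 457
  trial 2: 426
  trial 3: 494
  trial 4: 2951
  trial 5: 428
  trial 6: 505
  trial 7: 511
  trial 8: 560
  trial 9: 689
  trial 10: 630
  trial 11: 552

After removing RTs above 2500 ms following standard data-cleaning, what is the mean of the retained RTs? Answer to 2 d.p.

Excluded: 2951
Retained (n=10): Σ = 5252
Mean = 5252/10 = 525.2000

525.20 ms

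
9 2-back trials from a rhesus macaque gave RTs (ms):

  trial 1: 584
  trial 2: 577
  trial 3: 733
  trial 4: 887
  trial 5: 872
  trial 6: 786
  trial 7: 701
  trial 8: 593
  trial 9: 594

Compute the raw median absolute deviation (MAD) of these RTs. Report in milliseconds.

108 ms

Sorted: 577, 584, 593, 594, 701, 733, 786, 872, 887 → median = 701
|x − 701|: 117, 124, 32, 186, 171, 85, 0, 108, 107
Sorted deviations: 0, 32, 85, 107, 108, 117, 124, 171, 186 → MAD = 108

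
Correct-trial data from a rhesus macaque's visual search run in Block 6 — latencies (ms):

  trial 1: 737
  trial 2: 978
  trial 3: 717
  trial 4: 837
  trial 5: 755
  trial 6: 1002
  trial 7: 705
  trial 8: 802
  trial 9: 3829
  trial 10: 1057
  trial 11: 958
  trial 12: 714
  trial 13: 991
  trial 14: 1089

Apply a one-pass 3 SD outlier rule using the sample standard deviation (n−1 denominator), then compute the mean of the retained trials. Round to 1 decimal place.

n = 14, ΣRT = 15171, M = 1083.643
Σ(x−M)² = 8362675.21; s = √(8362675.21/13) = 802.049
Cutoffs: 1083.643 ± 3·802.049 → [-1322.5, 3489.8]
Outside: 3829 → excluded.
Retained (n=13): Σ = 11342, mean = 11342/13 = 872.462

872.5 ms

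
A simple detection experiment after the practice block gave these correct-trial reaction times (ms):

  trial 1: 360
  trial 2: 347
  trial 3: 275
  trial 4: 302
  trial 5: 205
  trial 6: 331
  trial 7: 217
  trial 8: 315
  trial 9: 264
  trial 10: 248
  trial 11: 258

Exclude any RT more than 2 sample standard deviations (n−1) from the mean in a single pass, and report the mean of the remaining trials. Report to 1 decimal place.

283.8 ms

n = 11, ΣRT = 3122, M = 283.818
Σ(x−M)² = 26421.64; s = √(26421.64/10) = 51.402
Cutoffs: 283.818 ± 2·51.402 → [181.0, 386.6]
No RTs fall outside the cutoffs; all 11 retained. Mean = 3122/11 = 283.818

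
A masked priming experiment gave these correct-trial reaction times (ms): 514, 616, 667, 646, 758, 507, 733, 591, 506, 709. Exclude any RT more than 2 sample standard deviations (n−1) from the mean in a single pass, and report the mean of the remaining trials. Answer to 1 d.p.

n = 10, ΣRT = 6247, M = 624.700
Σ(x−M)² = 80256.10; s = √(80256.10/9) = 94.432
Cutoffs: 624.700 ± 2·94.432 → [435.8, 813.6]
No RTs fall outside the cutoffs; all 10 retained. Mean = 6247/10 = 624.700

624.7 ms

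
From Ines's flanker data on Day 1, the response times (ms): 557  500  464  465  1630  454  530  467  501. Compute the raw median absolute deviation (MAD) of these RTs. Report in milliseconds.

Sorted: 454, 464, 465, 467, 500, 501, 530, 557, 1630 → median = 500
|x − 500|: 57, 0, 36, 35, 1130, 46, 30, 33, 1
Sorted deviations: 0, 1, 30, 33, 35, 36, 46, 57, 1130 → MAD = 35

35 ms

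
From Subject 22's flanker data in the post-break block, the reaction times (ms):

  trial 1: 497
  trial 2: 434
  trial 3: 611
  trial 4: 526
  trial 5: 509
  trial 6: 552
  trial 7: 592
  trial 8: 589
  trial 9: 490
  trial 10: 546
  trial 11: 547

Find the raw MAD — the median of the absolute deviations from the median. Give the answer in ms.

43 ms

Sorted: 434, 490, 497, 509, 526, 546, 547, 552, 589, 592, 611 → median = 546
|x − 546|: 49, 112, 65, 20, 37, 6, 46, 43, 56, 0, 1
Sorted deviations: 0, 1, 6, 20, 37, 43, 46, 49, 56, 65, 112 → MAD = 43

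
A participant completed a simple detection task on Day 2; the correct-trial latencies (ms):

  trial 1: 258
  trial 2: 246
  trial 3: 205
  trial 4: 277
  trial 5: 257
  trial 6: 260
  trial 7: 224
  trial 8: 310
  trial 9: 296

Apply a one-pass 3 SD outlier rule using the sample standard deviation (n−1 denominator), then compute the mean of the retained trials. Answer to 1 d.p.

n = 9, ΣRT = 2333, M = 259.222
Σ(x−M)² = 8609.56; s = √(8609.56/8) = 32.805
Cutoffs: 259.222 ± 3·32.805 → [160.8, 357.6]
No RTs fall outside the cutoffs; all 9 retained. Mean = 2333/9 = 259.222

259.2 ms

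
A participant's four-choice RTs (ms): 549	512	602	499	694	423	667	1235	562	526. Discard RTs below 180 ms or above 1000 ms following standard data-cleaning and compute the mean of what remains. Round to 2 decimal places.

559.33 ms

Excluded: 1235
Retained (n=9): Σ = 5034
Mean = 5034/9 = 559.3333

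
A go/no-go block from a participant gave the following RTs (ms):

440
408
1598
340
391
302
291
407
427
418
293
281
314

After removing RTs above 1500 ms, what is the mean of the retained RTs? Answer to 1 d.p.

Excluded: 1598
Retained (n=12): Σ = 4312
Mean = 4312/12 = 359.3333

359.3 ms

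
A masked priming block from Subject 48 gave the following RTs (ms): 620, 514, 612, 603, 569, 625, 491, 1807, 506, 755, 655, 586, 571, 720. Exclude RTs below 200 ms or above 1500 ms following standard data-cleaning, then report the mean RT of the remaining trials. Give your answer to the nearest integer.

602 ms

Excluded: 1807
Retained (n=13): Σ = 7827
Mean = 7827/13 = 602.0769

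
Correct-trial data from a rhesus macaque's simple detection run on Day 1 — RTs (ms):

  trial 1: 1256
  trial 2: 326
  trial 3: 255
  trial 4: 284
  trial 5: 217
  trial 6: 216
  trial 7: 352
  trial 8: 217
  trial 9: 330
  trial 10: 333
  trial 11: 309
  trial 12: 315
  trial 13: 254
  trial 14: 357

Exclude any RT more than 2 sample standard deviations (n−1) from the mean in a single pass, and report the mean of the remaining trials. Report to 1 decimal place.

n = 14, ΣRT = 5021, M = 358.643
Σ(x−M)² = 899945.21; s = √(899945.21/13) = 263.109
Cutoffs: 358.643 ± 2·263.109 → [-167.6, 884.9]
Outside: 1256 → excluded.
Retained (n=13): Σ = 3765, mean = 3765/13 = 289.615

289.6 ms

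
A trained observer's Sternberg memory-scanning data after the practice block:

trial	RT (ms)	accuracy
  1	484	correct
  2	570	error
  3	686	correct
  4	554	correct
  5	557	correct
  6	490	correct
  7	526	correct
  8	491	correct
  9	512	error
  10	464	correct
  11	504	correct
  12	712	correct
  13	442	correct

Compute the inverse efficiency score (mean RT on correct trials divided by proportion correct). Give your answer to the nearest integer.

Correct trials (n=11): 484, 686, 554, 557, 490, 526, 491, 464, 504, 712, 442
Mean correct RT = 5910/11 = 537.2727 ms
Proportion correct = 11/13
IES = 537.2727 / (11/13) = 634.959 ms

635 ms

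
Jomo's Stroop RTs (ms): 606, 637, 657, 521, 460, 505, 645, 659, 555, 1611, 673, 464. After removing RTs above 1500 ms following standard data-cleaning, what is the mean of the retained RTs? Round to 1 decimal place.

580.2 ms

Excluded: 1611
Retained (n=11): Σ = 6382
Mean = 6382/11 = 580.1818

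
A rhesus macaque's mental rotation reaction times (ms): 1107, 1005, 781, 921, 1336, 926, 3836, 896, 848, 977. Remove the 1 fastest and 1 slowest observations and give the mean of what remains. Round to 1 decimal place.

Sorted: 781, 848, 896, 921, 926, 977, 1005, 1107, 1336, 3836
Drop lowest 1 (781) and highest 1 (3836)
Remaining (n=8): Σ = 8016, mean = 8016/8 = 1002.000

1002.0 ms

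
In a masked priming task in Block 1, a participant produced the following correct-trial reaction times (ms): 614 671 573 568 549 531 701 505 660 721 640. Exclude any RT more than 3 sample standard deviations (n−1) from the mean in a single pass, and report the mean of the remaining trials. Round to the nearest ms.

n = 11, ΣRT = 6733, M = 612.091
Σ(x−M)² = 51810.91; s = √(51810.91/10) = 71.980
Cutoffs: 612.091 ± 3·71.980 → [396.2, 828.0]
No RTs fall outside the cutoffs; all 11 retained. Mean = 6733/11 = 612.091

612 ms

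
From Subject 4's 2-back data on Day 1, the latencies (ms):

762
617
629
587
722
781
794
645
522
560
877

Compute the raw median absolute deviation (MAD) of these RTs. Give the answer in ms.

Sorted: 522, 560, 587, 617, 629, 645, 722, 762, 781, 794, 877 → median = 645
|x − 645|: 117, 28, 16, 58, 77, 136, 149, 0, 123, 85, 232
Sorted deviations: 0, 16, 28, 58, 77, 85, 117, 123, 136, 149, 232 → MAD = 85

85 ms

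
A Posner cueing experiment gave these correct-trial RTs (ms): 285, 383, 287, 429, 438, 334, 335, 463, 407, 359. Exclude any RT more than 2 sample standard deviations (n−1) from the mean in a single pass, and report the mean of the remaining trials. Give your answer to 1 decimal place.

372.0 ms

n = 10, ΣRT = 3720, M = 372.000
Σ(x−M)² = 35008.00; s = √(35008.00/9) = 62.368
Cutoffs: 372.000 ± 2·62.368 → [247.3, 496.7]
No RTs fall outside the cutoffs; all 10 retained. Mean = 3720/10 = 372.000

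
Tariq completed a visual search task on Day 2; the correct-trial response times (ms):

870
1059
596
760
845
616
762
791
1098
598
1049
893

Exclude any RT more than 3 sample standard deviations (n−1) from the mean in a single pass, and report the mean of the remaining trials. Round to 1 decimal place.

n = 12, ΣRT = 9937, M = 828.083
Σ(x−M)² = 343396.92; s = √(343396.92/11) = 176.686
Cutoffs: 828.083 ± 3·176.686 → [298.0, 1358.1]
No RTs fall outside the cutoffs; all 12 retained. Mean = 9937/12 = 828.083

828.1 ms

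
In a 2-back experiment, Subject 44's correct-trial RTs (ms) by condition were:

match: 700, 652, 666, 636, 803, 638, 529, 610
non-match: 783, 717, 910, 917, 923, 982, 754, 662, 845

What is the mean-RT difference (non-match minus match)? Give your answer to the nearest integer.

M(match) = 5234/8 = 654.250
M(non-match) = 7493/9 = 832.556
Difference = 832.556 − 654.250 = 178.306 ms

178 ms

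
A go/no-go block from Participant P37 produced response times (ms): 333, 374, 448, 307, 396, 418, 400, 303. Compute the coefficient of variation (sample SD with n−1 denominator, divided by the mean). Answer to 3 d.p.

0.143

n = 8, Σ = 2979, M = 372.3750
Σ(x−M)² = 19761.875; s = √(19761.875/7) = 53.1331
CV = 53.1331 / 372.3750 = 0.14269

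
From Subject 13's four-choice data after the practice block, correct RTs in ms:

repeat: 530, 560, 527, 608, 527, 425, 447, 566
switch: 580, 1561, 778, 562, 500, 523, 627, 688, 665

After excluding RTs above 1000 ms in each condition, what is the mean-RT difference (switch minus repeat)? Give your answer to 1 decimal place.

91.6 ms

switch: exclude 1561
M(repeat) = 4190/8 = 523.750
M(switch) = 4923/8 = 615.375
Difference = 615.375 − 523.750 = 91.625 ms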